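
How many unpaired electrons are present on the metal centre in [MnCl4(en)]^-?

Each chloride is −1; ethylenediamine is neutral; balancing the −1 overall charge requires Mn(III).
Manganese is a group-7 element; Mn(III) is therefore d⁴.
Counting donor atoms: 4×chloride (monodentate) → 4 donors; 1×ethylenediamine (bidentate) → 2 donors. Coordination number = 6.
The spin state decides the count: Chloride is a weak-field ligand for a first-row metal, so the complex is high-spin.
An octahedral high-spin d⁴ ion is t₂g³e_g¹, giving 4 unpaired electrons.

4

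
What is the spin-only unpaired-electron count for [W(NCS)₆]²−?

2 unpaired electrons

Each isothiocyanate is −1; balancing the −2 overall charge requires W(IV).
W sits in group 6, so the d-electron count is 6 − 4 = 2.
In an octahedral field the d² configuration is t₂g²e_g⁰ (only one arrangement possible), giving 2 unpaired electrons.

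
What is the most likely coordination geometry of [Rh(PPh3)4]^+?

square planar

Triphenylphosphine is neutral; balancing the +1 overall charge requires Rh(I).
Rhodium is a group-9 element; Rh(I) is therefore d⁸.
Coordination number: 4.
A 4d d⁸ ion has a large crystal-field splitting; square planar leaves the high-energy d_{x²−y²} orbital empty and maximises CFSE.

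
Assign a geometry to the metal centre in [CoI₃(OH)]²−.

tetrahedral

Summing ligand charges against the −2 overall charge gives an oxidation state of +2 for cobalt.
Cobalt is a group-9 element; Co(II) is therefore d⁷.
With 4 monodentate ligands the coordination number is 4.
Hydroxide and iodide are weak-field ligands.
For a high-spin 3d d⁷ ion with weak-field ligands the small Δₜ gives little square-planar CFSE advantage, so four ligands adopt the sterically favoured tetrahedral geometry.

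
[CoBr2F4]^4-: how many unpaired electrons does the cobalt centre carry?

Each bromide is −1; each fluoride is −1; balancing the −4 overall charge requires Co(II).
Cobalt is a group-9 element; Co(II) is therefore d⁷.
The spin state decides the count: Bromide and fluoride are weak-field ligands for a first-row metal, so the complex is high-spin.
An octahedral high-spin d⁷ ion is t₂g⁵e_g², giving 3 unpaired electrons.

3 unpaired electrons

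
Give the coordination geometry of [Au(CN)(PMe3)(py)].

trigonal planar

Each cyanide is −1; trimethylphosphine is neutral; pyridine is neutral; balancing the 0 overall charge requires Au(I).
Au sits in group 11, so the d-electron count is 11 − 1 = 10.
With 3 monodentate ligands the coordination number is 3.
Three ligands around a d¹⁰ centre minimise repulsion in a trigonal-planar arrangement.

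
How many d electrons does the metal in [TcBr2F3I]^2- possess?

d³

Summing ligand charges against the −2 overall charge gives an oxidation state of +4 for technetium.
Group 7 minus oxidation state 4 gives a d³ configuration.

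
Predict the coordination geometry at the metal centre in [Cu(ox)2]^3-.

tetrahedral

Each oxalate is −2; balancing the −3 overall charge requires Cu(I).
Cu sits in group 11, so the d-electron count is 11 − 1 = 10.
Counting donor atoms: 2×oxalate (bidentate) → 4 donors. Coordination number = 4.
A d¹⁰ ion has no crystal-field stabilisation preference between square planar and tetrahedral, so four ligands adopt the sterically favoured tetrahedral geometry.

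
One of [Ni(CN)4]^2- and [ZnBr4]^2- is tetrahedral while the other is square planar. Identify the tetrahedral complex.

For [Ni(CN)4]^2-: Ligand charges: each cyanide is −1. With an overall charge of −2 the nickel centre must be in the +2 oxidation state. Ni sits in group 10, so the d-electron count is 10 − 2 = 8. Cyanide is a strong-field ligand (high in the spectrochemical series). A 3d d⁸ ion with strong-field ligands gains enough CFSE to favour square planar over tetrahedral. → square planar.
For [ZnBr4]^2-: Ligand charges: each bromide is −1. With an overall charge of −2 the zinc centre must be in the +2 oxidation state. Zinc is a group-12 element; Zn(II) is therefore d¹⁰. A d¹⁰ ion has no crystal-field stabilisation preference between square planar and tetrahedral, so four ligands adopt the sterically favoured tetrahedral geometry. → tetrahedral.

[ZnBr4]^2-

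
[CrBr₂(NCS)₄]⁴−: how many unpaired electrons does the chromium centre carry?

4

Summing ligand charges against the −4 overall charge gives an oxidation state of +2 for chromium.
Chromium is a group-6 element; Cr(II) is therefore d⁴.
The spin state decides the count: Bromide and isothiocyanate are weak-field ligands for a first-row metal, so the complex is high-spin.
An octahedral high-spin d⁴ ion is t₂g³e_g¹, giving 4 unpaired electrons.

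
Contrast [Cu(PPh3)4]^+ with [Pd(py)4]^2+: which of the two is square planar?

[Pd(py)4]^2+

For [Cu(PPh3)4]^+: Summing ligand charges against the +1 overall charge gives an oxidation state of +1 for copper. Group 11 minus oxidation state 1 gives a d¹⁰ configuration. A d¹⁰ ion has no crystal-field stabilisation preference between square planar and tetrahedral, so four ligands adopt the sterically favoured tetrahedral geometry. → tetrahedral.
For [Pd(py)4]^2+: Pyridine is neutral; balancing the +2 overall charge requires Pd(II). Pd sits in group 10, so the d-electron count is 10 − 2 = 8. A 4d d⁸ ion has a large crystal-field splitting; square planar leaves the high-energy d_{x²−y²} orbital empty and maximises CFSE. → square planar.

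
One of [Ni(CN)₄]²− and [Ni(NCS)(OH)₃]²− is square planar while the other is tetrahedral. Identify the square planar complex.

For [Ni(CN)₄]²−: Summing ligand charges against the −2 overall charge gives an oxidation state of +2 for nickel. Ni sits in group 10, so the d-electron count is 10 − 2 = 8. Cyanide is a strong-field ligand (high in the spectrochemical series). A 3d d⁸ ion with strong-field ligands gains enough CFSE to favour square planar over tetrahedral. → square planar.
For [Ni(NCS)(OH)₃]²−: Each isothiocyanate is −1; each hydroxide is −1; balancing the −2 overall charge requires Ni(II). Group 10 minus oxidation state 2 gives a d⁸ configuration. Hydroxide and isothiocyanate are weak-field ligands. With weak-field ligands the CFSE gain from square planar is small, so a 3d d⁸ ion takes the sterically preferred tetrahedral geometry. → tetrahedral.

[Ni(CN)₄]²−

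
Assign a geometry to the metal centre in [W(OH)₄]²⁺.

Summing ligand charges against the +2 overall charge gives an oxidation state of +6 for tungsten.
Group 6 minus oxidation state 6 gives a d⁰ configuration.
Coordination number: 4.
A d⁰ ion has no crystal-field stabilisation preference between square planar and tetrahedral, so four ligands adopt the sterically favoured tetrahedral geometry.

tetrahedral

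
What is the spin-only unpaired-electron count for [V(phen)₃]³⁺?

2 unpaired electrons

Summing ligand charges against the +3 overall charge gives an oxidation state of +3 for vanadium.
V sits in group 5, so the d-electron count is 5 − 3 = 2.
Counting donor atoms: 3×1,10-phenanthroline (bidentate) → 6 donors. Coordination number = 6.
In an octahedral field the d² configuration is t₂g²e_g⁰ (only one arrangement possible), giving 2 unpaired electrons.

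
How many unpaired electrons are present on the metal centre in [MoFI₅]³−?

3

Summing ligand charges against the −3 overall charge gives an oxidation state of +3 for molybdenum.
Group 6 minus oxidation state 3 gives a d³ configuration.
In an octahedral field the d³ configuration is t₂g³e_g⁰ (only one arrangement possible), giving 3 unpaired electrons.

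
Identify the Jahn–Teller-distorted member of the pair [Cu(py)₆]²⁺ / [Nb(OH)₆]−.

[Cu(py)₆]²⁺

[Cu(py)₆]²⁺: Summing ligand charges against the +2 overall charge gives an oxidation state of +2 for copper. Group 11 minus oxidation state 2 gives a d⁹ configuration. The t₂g⁶e_g³ configuration has an unevenly filled e_g set; the Jahn–Teller theorem predicts a tetragonal distortion (typically axial elongation) to lift the degeneracy.
[Nb(OH)₆]−: Ligand charges: each hydroxide is −1. With an overall charge of −1 the niobium centre must be in the +5 oxidation state. Nb sits in group 5, so the d-electron count is 5 − 5 = 0. The d⁰ configuration leaves the e_g set evenly filled (or empty) — no strong Jahn–Teller driving force.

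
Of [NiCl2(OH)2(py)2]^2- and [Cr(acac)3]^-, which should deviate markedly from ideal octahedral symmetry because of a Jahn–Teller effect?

[NiCl2(OH)2(py)2]^2-: Ligand charges: each chloride is −1; each hydroxide is −1; pyridine is neutral. With an overall charge of −2 the nickel centre must be in the +2 oxidation state. Group 10 minus oxidation state 2 gives a d⁸ configuration. The d⁸ configuration leaves the e_g set evenly filled (or empty) — no strong Jahn–Teller driving force.
[Cr(acac)3]^-: Ligand charges: each acetylacetonate is −1. With an overall charge of −1 the chromium centre must be in the +2 oxidation state. Cr sits in group 6, so the d-electron count is 6 − 2 = 4. Acetylacetonate is a weak-field ligand for a first-row metal, so the complex is high-spin. The t₂g³e_g¹ (high-spin) configuration has an unevenly filled e_g set; the Jahn–Teller theorem predicts a tetragonal distortion (typically axial elongation) to lift the degeneracy.

[Cr(acac)3]^-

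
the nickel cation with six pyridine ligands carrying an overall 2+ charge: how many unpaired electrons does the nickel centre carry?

2

Summing ligand charges against the +2 overall charge gives an oxidation state of +2 for nickel.
Nickel is a group-10 element; Ni(II) is therefore d⁸.
In an octahedral field the d⁸ configuration is t₂g⁶e_g² (only one arrangement possible), giving 2 unpaired electrons.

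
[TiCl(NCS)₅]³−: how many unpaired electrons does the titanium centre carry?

1 unpaired electron

Ligand charges: each chloride is −1; each isothiocyanate is −1. With an overall charge of −3 the titanium centre must be in the +3 oxidation state.
Titanium is a group-4 element; Ti(III) is therefore d¹.
In an octahedral field the d¹ configuration is t₂g¹e_g⁰ (only one arrangement possible), giving 1 unpaired electron.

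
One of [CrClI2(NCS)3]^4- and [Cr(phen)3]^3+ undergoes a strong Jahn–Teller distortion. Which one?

[CrClI2(NCS)3]^4-: Each chloride is −1; each iodide is −1; each isothiocyanate is −1; balancing the −4 overall charge requires Cr(II). Group 6 minus oxidation state 2 gives a d⁴ configuration. Chloride, iodide, and isothiocyanate are weak-field ligands for a first-row metal, so the complex is high-spin. The t₂g³e_g¹ (high-spin) configuration has an unevenly filled e_g set; the Jahn–Teller theorem predicts a tetragonal distortion (typically axial elongation) to lift the degeneracy.
[Cr(phen)3]^3+: Ligand charges: 1,10-phenanthroline is neutral. With an overall charge of +3 the chromium centre must be in the +3 oxidation state. Chromium is a group-6 element; Cr(III) is therefore d³. The d³ configuration leaves the e_g set evenly filled (or empty) — no strong Jahn–Teller driving force.

[CrClI2(NCS)3]^4-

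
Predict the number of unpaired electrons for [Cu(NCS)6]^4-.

Each isothiocyanate is −1; balancing the −4 overall charge requires Cu(II).
Group 11 minus oxidation state 2 gives a d⁹ configuration.
In an octahedral field the d⁹ configuration is t₂g⁶e_g³ (only one arrangement possible), giving 1 unpaired electron.

1 unpaired electron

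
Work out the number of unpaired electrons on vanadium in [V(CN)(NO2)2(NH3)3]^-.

3

Ligand charges: each cyanide is −1; each nitro (N-bound nitrite) is −1; ammonia is neutral. With an overall charge of −1 the vanadium centre must be in the +2 oxidation state.
Group 5 minus oxidation state 2 gives a d³ configuration.
In an octahedral field the d³ configuration is t₂g³e_g⁰ (only one arrangement possible), giving 3 unpaired electrons.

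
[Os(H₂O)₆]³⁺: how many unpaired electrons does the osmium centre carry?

1

Ligand charges: water is neutral. With an overall charge of +3 the osmium centre must be in the +3 oxidation state.
Os sits in group 8, so the d-electron count is 8 − 3 = 5.
The spin state decides the count: a 5d ion has a large Δₒ and is invariably low-spin.
An octahedral low-spin d⁵ ion is t₂g⁵e_g⁰, giving 1 unpaired electron.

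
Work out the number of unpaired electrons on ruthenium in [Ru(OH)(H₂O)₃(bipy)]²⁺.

Summing ligand charges against the +2 overall charge gives an oxidation state of +3 for ruthenium.
Ru sits in group 8, so the d-electron count is 8 − 3 = 5.
Counting donor atoms: 1×hydroxide (monodentate) → 1 donor; 3×water (monodentate) → 3 donors; 1×2,2′-bipyridine (bidentate) → 2 donors. Coordination number = 6.
The spin state decides the count: a 4d ion has a large Δₒ and is invariably low-spin.
An octahedral low-spin d⁵ ion is t₂g⁵e_g⁰, giving 1 unpaired electron.

1 unpaired electron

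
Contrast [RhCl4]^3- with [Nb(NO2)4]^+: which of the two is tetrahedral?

For [RhCl4]^3-: Summing ligand charges against the −3 overall charge gives an oxidation state of +1 for rhodium. Rh sits in group 9, so the d-electron count is 9 − 1 = 8. A 4d d⁸ ion has a large crystal-field splitting; square planar leaves the high-energy d_{x²−y²} orbital empty and maximises CFSE. → square planar.
For [Nb(NO2)4]^+: Each nitro (N-bound nitrite) is −1; balancing the +1 overall charge requires Nb(V). Niobium is a group-5 element; Nb(V) is therefore d⁰. A d⁰ ion has no crystal-field stabilisation preference between square planar and tetrahedral, so four ligands adopt the sterically favoured tetrahedral geometry. → tetrahedral.

[Nb(NO2)4]^+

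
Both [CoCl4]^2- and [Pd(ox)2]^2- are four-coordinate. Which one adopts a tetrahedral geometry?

For [CoCl4]^2-: Ligand charges: each chloride is −1. With an overall charge of −2 the cobalt centre must be in the +2 oxidation state. Group 9 minus oxidation state 2 gives a d⁷ configuration. For a high-spin 3d d⁷ ion with weak-field ligands the small Δₜ gives little square-planar CFSE advantage, so four ligands adopt the sterically favoured tetrahedral geometry. → tetrahedral.
For [Pd(ox)2]^2-: Summing ligand charges against the −2 overall charge gives an oxidation state of +2 for palladium. Palladium is a group-10 element; Pd(II) is therefore d⁸. A 4d d⁸ ion has a large crystal-field splitting; square planar leaves the high-energy d_{x²−y²} orbital empty and maximises CFSE. → square planar.

[CoCl4]^2-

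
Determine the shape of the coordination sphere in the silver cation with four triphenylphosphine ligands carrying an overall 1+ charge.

Summing ligand charges against the +1 overall charge gives an oxidation state of +1 for silver.
Ag sits in group 11, so the d-electron count is 11 − 1 = 10.
Coordination number: 4.
A d¹⁰ ion has no crystal-field stabilisation preference between square planar and tetrahedral, so four ligands adopt the sterically favoured tetrahedral geometry.

tetrahedral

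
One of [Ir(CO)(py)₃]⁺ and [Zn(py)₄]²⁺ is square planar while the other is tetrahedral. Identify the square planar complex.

For [Ir(CO)(py)₃]⁺: Carbonyl is neutral; pyridine is neutral; balancing the +1 overall charge requires Ir(I). Ir sits in group 9, so the d-electron count is 9 − 1 = 8. A 5d d⁸ ion has a large crystal-field splitting; square planar leaves the high-energy d_{x²−y²} orbital empty and maximises CFSE. → square planar.
For [Zn(py)₄]²⁺: Ligand charges: pyridine is neutral. With an overall charge of +2 the zinc centre must be in the +2 oxidation state. Group 12 minus oxidation state 2 gives a d¹⁰ configuration. A d¹⁰ ion has no crystal-field stabilisation preference between square planar and tetrahedral, so four ligands adopt the sterically favoured tetrahedral geometry. → tetrahedral.

[Ir(CO)(py)₃]⁺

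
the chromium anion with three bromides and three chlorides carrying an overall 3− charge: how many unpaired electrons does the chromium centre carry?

Summing ligand charges against the −3 overall charge gives an oxidation state of +3 for chromium.
Cr sits in group 6, so the d-electron count is 6 − 3 = 3.
In an octahedral field the d³ configuration is t₂g³e_g⁰ (only one arrangement possible), giving 3 unpaired electrons.

3 unpaired electrons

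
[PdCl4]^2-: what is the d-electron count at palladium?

Each chloride is −1; balancing the −2 overall charge requires Pd(II).
Palladium is a group-10 element; Pd(II) is therefore d⁸.

d⁸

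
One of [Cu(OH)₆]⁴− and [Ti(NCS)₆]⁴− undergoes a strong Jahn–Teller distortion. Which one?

[Cu(OH)₆]⁴−: Summing ligand charges against the −4 overall charge gives an oxidation state of +2 for copper. Cu sits in group 11, so the d-electron count is 11 − 2 = 9. The t₂g⁶e_g³ configuration has an unevenly filled e_g set; the Jahn–Teller theorem predicts a tetragonal distortion (typically axial elongation) to lift the degeneracy.
[Ti(NCS)₆]⁴−: Summing ligand charges against the −4 overall charge gives an oxidation state of +2 for titanium. Titanium is a group-4 element; Ti(II) is therefore d². The d² configuration leaves the e_g set evenly filled (or empty) — no strong Jahn–Teller driving force.

[Cu(OH)₆]⁴−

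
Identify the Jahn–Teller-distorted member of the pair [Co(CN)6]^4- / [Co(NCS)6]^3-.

[Co(CN)6]^4-: Summing ligand charges against the −4 overall charge gives an oxidation state of +2 for cobalt. Cobalt is a group-9 element; Co(II) is therefore d⁷. Cyanide is a strong-field ligand (high in the spectrochemical series) for a first-row metal, so the complex is low-spin. The t₂g⁶e_g¹ (low-spin) configuration has an unevenly filled e_g set; the Jahn–Teller theorem predicts a tetragonal distortion (typically axial elongation) to lift the degeneracy.
[Co(NCS)6]^3-: Summing ligand charges against the −3 overall charge gives an oxidation state of +3 for cobalt. Group 9 minus oxidation state 3 gives a d⁶ configuration. Co(III) has an exceptionally large octahedral splitting and is low-spin with essentially every ligand except fluoride. The d⁶ configuration leaves the e_g set evenly filled (or empty) — no strong Jahn–Teller driving force.

[Co(CN)6]^4-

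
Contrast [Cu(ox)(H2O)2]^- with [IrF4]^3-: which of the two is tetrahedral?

For [Cu(ox)(H2O)2]^-: Each oxalate is −2; water is neutral; balancing the −1 overall charge requires Cu(I). Cu sits in group 11, so the d-electron count is 11 − 1 = 10. A d¹⁰ ion has no crystal-field stabilisation preference between square planar and tetrahedral, so four ligands adopt the sterically favoured tetrahedral geometry. → tetrahedral.
For [IrF4]^3-: Summing ligand charges against the −3 overall charge gives an oxidation state of +1 for iridium. Group 9 minus oxidation state 1 gives a d⁸ configuration. A 5d d⁸ ion has a large crystal-field splitting; square planar leaves the high-energy d_{x²−y²} orbital empty and maximises CFSE. → square planar.

[Cu(ox)(H2O)2]^-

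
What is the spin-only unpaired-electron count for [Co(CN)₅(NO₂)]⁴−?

Ligand charges: each cyanide is −1; each nitro (N-bound nitrite) is −1. With an overall charge of −4 the cobalt centre must be in the +2 oxidation state.
Co sits in group 9, so the d-electron count is 9 − 2 = 7.
The spin state decides the count: Cyanide and nitro (N-bound nitrite) are strong-field ligands (high in the spectrochemical series) for a first-row metal, so the complex is low-spin.
An octahedral low-spin d⁷ ion is t₂g⁶e_g¹, giving 1 unpaired electron.

1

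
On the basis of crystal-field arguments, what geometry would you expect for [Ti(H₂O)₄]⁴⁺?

Water is neutral; balancing the +4 overall charge requires Ti(IV).
Titanium is a group-4 element; Ti(IV) is therefore d⁰.
Coordination number: 4.
A d⁰ ion has no crystal-field stabilisation preference between square planar and tetrahedral, so four ligands adopt the sterically favoured tetrahedral geometry.

tetrahedral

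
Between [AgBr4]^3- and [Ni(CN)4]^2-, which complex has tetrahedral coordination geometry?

For [AgBr4]^3-: Summing ligand charges against the −3 overall charge gives an oxidation state of +1 for silver. Group 11 minus oxidation state 1 gives a d¹⁰ configuration. A d¹⁰ ion has no crystal-field stabilisation preference between square planar and tetrahedral, so four ligands adopt the sterically favoured tetrahedral geometry. → tetrahedral.
For [Ni(CN)4]^2-: Each cyanide is −1; balancing the −2 overall charge requires Ni(II). Group 10 minus oxidation state 2 gives a d⁸ configuration. Cyanide is a strong-field ligand (high in the spectrochemical series). A 3d d⁸ ion with strong-field ligands gains enough CFSE to favour square planar over tetrahedral. → square planar.

[AgBr4]^3-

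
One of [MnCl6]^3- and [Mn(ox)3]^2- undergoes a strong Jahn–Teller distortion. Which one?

[MnCl6]^3-: Each chloride is −1; balancing the −3 overall charge requires Mn(III). Manganese is a group-7 element; Mn(III) is therefore d⁴. Chloride is a weak-field ligand for a first-row metal, so the complex is high-spin. The t₂g³e_g¹ (high-spin) configuration has an unevenly filled e_g set; the Jahn–Teller theorem predicts a tetragonal distortion (typically axial elongation) to lift the degeneracy.
[Mn(ox)3]^2-: Ligand charges: each oxalate is −2. With an overall charge of −2 the manganese centre must be in the +4 oxidation state. Mn sits in group 7, so the d-electron count is 7 − 4 = 3. The d³ configuration leaves the e_g set evenly filled (or empty) — no strong Jahn–Teller driving force.

[MnCl6]^3-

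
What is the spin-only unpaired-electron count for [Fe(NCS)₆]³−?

Ligand charges: each isothiocyanate is −1. With an overall charge of −3 the iron centre must be in the +3 oxidation state.
Iron is a group-8 element; Fe(III) is therefore d⁵.
The spin state decides the count: Isothiocyanate is a weak-field ligand for a first-row metal, so the complex is high-spin.
An octahedral high-spin d⁵ ion is t₂g³e_g², giving 5 unpaired electrons.

5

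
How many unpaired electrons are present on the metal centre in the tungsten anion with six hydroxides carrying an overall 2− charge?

Each hydroxide is −1; balancing the −2 overall charge requires W(IV).
Tungsten is a group-6 element; W(IV) is therefore d².
In an octahedral field the d² configuration is t₂g²e_g⁰ (only one arrangement possible), giving 2 unpaired electrons.

2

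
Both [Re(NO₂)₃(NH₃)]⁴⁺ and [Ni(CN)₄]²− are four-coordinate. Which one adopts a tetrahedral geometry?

For [Re(NO₂)₃(NH₃)]⁴⁺: Summing ligand charges against the +4 overall charge gives an oxidation state of +7 for rhenium. Group 7 minus oxidation state 7 gives a d⁰ configuration. A d⁰ ion has no crystal-field stabilisation preference between square planar and tetrahedral, so four ligands adopt the sterically favoured tetrahedral geometry. → tetrahedral.
For [Ni(CN)₄]²−: Summing ligand charges against the −2 overall charge gives an oxidation state of +2 for nickel. Ni sits in group 10, so the d-electron count is 10 − 2 = 8. Cyanide is a strong-field ligand (high in the spectrochemical series). A 3d d⁸ ion with strong-field ligands gains enough CFSE to favour square planar over tetrahedral. → square planar.

[Re(NO₂)₃(NH₃)]⁴⁺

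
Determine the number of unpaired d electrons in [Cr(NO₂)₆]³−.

Ligand charges: each nitro (N-bound nitrite) is −1. With an overall charge of −3 the chromium centre must be in the +3 oxidation state.
Chromium is a group-6 element; Cr(III) is therefore d³.
In an octahedral field the d³ configuration is t₂g³e_g⁰ (only one arrangement possible), giving 3 unpaired electrons.

3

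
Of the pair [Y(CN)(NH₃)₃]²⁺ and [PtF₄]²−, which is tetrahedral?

[Y(CN)(NH₃)₃]²⁺

For [Y(CN)(NH₃)₃]²⁺: Each cyanide is −1; ammonia is neutral; balancing the +2 overall charge requires Y(III). Group 3 minus oxidation state 3 gives a d⁰ configuration. A d⁰ ion has no crystal-field stabilisation preference between square planar and tetrahedral, so four ligands adopt the sterically favoured tetrahedral geometry. → tetrahedral.
For [PtF₄]²−: Each fluoride is −1; balancing the −2 overall charge requires Pt(II). Pt sits in group 10, so the d-electron count is 10 − 2 = 8. A 5d d⁸ ion has a large crystal-field splitting; square planar leaves the high-energy d_{x²−y²} orbital empty and maximises CFSE. → square planar.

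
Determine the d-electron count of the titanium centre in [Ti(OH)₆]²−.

d⁰

Each hydroxide is −1; balancing the −2 overall charge requires Ti(IV).
Group 4 minus oxidation state 4 gives a d⁰ configuration.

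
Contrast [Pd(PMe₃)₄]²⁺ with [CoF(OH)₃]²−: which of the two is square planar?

[Pd(PMe₃)₄]²⁺

For [Pd(PMe₃)₄]²⁺: Ligand charges: trimethylphosphine is neutral. With an overall charge of +2 the palladium centre must be in the +2 oxidation state. Pd sits in group 10, so the d-electron count is 10 − 2 = 8. A 4d d⁸ ion has a large crystal-field splitting; square planar leaves the high-energy d_{x²−y²} orbital empty and maximises CFSE. → square planar.
For [CoF(OH)₃]²−: Summing ligand charges against the −2 overall charge gives an oxidation state of +2 for cobalt. Cobalt is a group-9 element; Co(II) is therefore d⁷. For a high-spin 3d d⁷ ion with weak-field ligands the small Δₜ gives little square-planar CFSE advantage, so four ligands adopt the sterically favoured tetrahedral geometry. → tetrahedral.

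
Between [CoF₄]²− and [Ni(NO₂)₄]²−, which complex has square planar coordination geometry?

For [CoF₄]²−: Summing ligand charges against the −2 overall charge gives an oxidation state of +2 for cobalt. Group 9 minus oxidation state 2 gives a d⁷ configuration. For a high-spin 3d d⁷ ion with weak-field ligands the small Δₜ gives little square-planar CFSE advantage, so four ligands adopt the sterically favoured tetrahedral geometry. → tetrahedral.
For [Ni(NO₂)₄]²−: Ligand charges: each nitro (N-bound nitrite) is −1. With an overall charge of −2 the nickel centre must be in the +2 oxidation state. Ni sits in group 10, so the d-electron count is 10 − 2 = 8. Nitro (N-bound nitrite) is a strong-field ligand (high in the spectrochemical series). A 3d d⁸ ion with strong-field ligands gains enough CFSE to favour square planar over tetrahedral. → square planar.

[Ni(NO₂)₄]²−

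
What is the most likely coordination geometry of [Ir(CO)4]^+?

Summing ligand charges against the +1 overall charge gives an oxidation state of +1 for iridium.
Iridium is a group-9 element; Ir(I) is therefore d⁸.
With 4 monodentate ligands the coordination number is 4.
A 5d d⁸ ion has a large crystal-field splitting; square planar leaves the high-energy d_{x²−y²} orbital empty and maximises CFSE.

square planar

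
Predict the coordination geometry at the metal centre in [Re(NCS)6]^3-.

octahedral

Summing ligand charges against the −3 overall charge gives an oxidation state of +3 for rhenium.
Group 7 minus oxidation state 3 gives a d⁴ configuration.
Coordination number: 6.
Six donors around a single metal centre give an octahedral coordination sphere.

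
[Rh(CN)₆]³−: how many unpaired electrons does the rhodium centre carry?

Ligand charges: each cyanide is −1. With an overall charge of −3 the rhodium centre must be in the +3 oxidation state.
Group 9 minus oxidation state 3 gives a d⁶ configuration.
The spin state decides the count: a 4d ion has a large Δₒ and is invariably low-spin.
An octahedral low-spin d⁶ ion is t₂g⁶e_g⁰, giving 0 unpaired electrons.

0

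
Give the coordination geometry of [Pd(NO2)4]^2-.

square planar

Each nitro (N-bound nitrite) is −1; balancing the −2 overall charge requires Pd(II).
Palladium is a group-10 element; Pd(II) is therefore d⁸.
Coordination number: 4.
A 4d d⁸ ion has a large crystal-field splitting; square planar leaves the high-energy d_{x²−y²} orbital empty and maximises CFSE.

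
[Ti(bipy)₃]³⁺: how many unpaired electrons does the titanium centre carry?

1 unpaired electron

Summing ligand charges against the +3 overall charge gives an oxidation state of +3 for titanium.
Group 4 minus oxidation state 3 gives a d¹ configuration.
Counting donor atoms: 3×2,2′-bipyridine (bidentate) → 6 donors. Coordination number = 6.
In an octahedral field the d¹ configuration is t₂g¹e_g⁰ (only one arrangement possible), giving 1 unpaired electron.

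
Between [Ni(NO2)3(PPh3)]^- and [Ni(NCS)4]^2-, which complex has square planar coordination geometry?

[Ni(NO2)3(PPh3)]^-

For [Ni(NO2)3(PPh3)]^-: Ligand charges: each nitro (N-bound nitrite) is −1; triphenylphosphine is neutral. With an overall charge of −1 the nickel centre must be in the +2 oxidation state. Group 10 minus oxidation state 2 gives a d⁸ configuration. Nitro (N-bound nitrite) and triphenylphosphine are strong-field ligands (high in the spectrochemical series). A 3d d⁸ ion with strong-field ligands gains enough CFSE to favour square planar over tetrahedral. → square planar.
For [Ni(NCS)4]^2-: Ligand charges: each isothiocyanate is −1. With an overall charge of −2 the nickel centre must be in the +2 oxidation state. Group 10 minus oxidation state 2 gives a d⁸ configuration. Isothiocyanate is a weak-field ligand. With weak-field ligands the CFSE gain from square planar is small, so a 3d d⁸ ion takes the sterically preferred tetrahedral geometry. → tetrahedral.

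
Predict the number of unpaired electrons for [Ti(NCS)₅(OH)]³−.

1 unpaired electron

Summing ligand charges against the −3 overall charge gives an oxidation state of +3 for titanium.
Group 4 minus oxidation state 3 gives a d¹ configuration.
In an octahedral field the d¹ configuration is t₂g¹e_g⁰ (only one arrangement possible), giving 1 unpaired electron.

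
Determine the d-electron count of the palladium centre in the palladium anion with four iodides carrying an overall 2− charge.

Summing ligand charges against the −2 overall charge gives an oxidation state of +2 for palladium.
Pd sits in group 10, so the d-electron count is 10 − 2 = 8.

d⁸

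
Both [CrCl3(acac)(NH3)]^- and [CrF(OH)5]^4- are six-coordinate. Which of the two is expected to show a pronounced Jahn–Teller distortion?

[CrF(OH)5]^4-

[CrCl3(acac)(NH3)]^-: Ligand charges: each chloride is −1; each acetylacetonate is −1; ammonia is neutral. With an overall charge of −1 the chromium centre must be in the +3 oxidation state. Group 6 minus oxidation state 3 gives a d³ configuration. The d³ configuration leaves the e_g set evenly filled (or empty) — no strong Jahn–Teller driving force.
[CrF(OH)5]^4-: Summing ligand charges against the −4 overall charge gives an oxidation state of +2 for chromium. Group 6 minus oxidation state 2 gives a d⁴ configuration. Fluoride and hydroxide are weak-field ligands for a first-row metal, so the complex is high-spin. The t₂g³e_g¹ (high-spin) configuration has an unevenly filled e_g set; the Jahn–Teller theorem predicts a tetragonal distortion (typically axial elongation) to lift the degeneracy.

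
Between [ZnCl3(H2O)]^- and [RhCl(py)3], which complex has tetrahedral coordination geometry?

[ZnCl3(H2O)]^-

For [ZnCl3(H2O)]^-: Ligand charges: each chloride is −1; water is neutral. With an overall charge of −1 the zinc centre must be in the +2 oxidation state. Group 12 minus oxidation state 2 gives a d¹⁰ configuration. A d¹⁰ ion has no crystal-field stabilisation preference between square planar and tetrahedral, so four ligands adopt the sterically favoured tetrahedral geometry. → tetrahedral.
For [RhCl(py)3]: Ligand charges: each chloride is −1; pyridine is neutral. With an overall charge of 0 the rhodium centre must be in the +1 oxidation state. Rhodium is a group-9 element; Rh(I) is therefore d⁸. A 4d d⁸ ion has a large crystal-field splitting; square planar leaves the high-energy d_{x²−y²} orbital empty and maximises CFSE. → square planar.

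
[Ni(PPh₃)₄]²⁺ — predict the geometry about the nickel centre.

Ligand charges: triphenylphosphine is neutral. With an overall charge of +2 the nickel centre must be in the +2 oxidation state.
Nickel is a group-10 element; Ni(II) is therefore d⁸.
With 4 monodentate ligands the coordination number is 4.
Triphenylphosphine is a strong-field ligand (high in the spectrochemical series).
A 3d d⁸ ion with strong-field ligands gains enough CFSE to favour square planar over tetrahedral.

square planar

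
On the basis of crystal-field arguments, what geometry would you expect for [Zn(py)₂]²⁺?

Summing ligand charges against the +2 overall charge gives an oxidation state of +2 for zinc.
Zinc is a group-12 element; Zn(II) is therefore d¹⁰.
With 2 monodentate ligands the coordination number is 2.
A d¹⁰ ion with only two ligands adopts a linear arrangement (sp hybridisation; no CFSE preference).

linear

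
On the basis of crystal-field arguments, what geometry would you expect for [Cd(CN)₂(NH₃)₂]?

Summing ligand charges against the 0 overall charge gives an oxidation state of +2 for cadmium.
Cadmium is a group-12 element; Cd(II) is therefore d¹⁰.
Coordination number: 4.
A d¹⁰ ion has no crystal-field stabilisation preference between square planar and tetrahedral, so four ligands adopt the sterically favoured tetrahedral geometry.

tetrahedral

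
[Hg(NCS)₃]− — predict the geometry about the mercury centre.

trigonal planar

Ligand charges: each isothiocyanate is −1. With an overall charge of −1 the mercury centre must be in the +2 oxidation state.
Hg sits in group 12, so the d-electron count is 12 − 2 = 10.
With 3 monodentate ligands the coordination number is 3.
Three ligands around a d¹⁰ centre minimise repulsion in a trigonal-planar arrangement.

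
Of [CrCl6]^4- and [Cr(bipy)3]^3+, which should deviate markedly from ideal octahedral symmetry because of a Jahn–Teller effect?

[CrCl6]^4-: Each chloride is −1; balancing the −4 overall charge requires Cr(II). Chromium is a group-6 element; Cr(II) is therefore d⁴. Chloride is a weak-field ligand for a first-row metal, so the complex is high-spin. The t₂g³e_g¹ (high-spin) configuration has an unevenly filled e_g set; the Jahn–Teller theorem predicts a tetragonal distortion (typically axial elongation) to lift the degeneracy.
[Cr(bipy)3]^3+: Ligand charges: 2,2′-bipyridine is neutral. With an overall charge of +3 the chromium centre must be in the +3 oxidation state. Chromium is a group-6 element; Cr(III) is therefore d³. The d³ configuration leaves the e_g set evenly filled (or empty) — no strong Jahn–Teller driving force.

[CrCl6]^4-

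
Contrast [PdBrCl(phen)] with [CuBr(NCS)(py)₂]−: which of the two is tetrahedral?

[CuBr(NCS)(py)₂]−

For [PdBrCl(phen)]: Summing ligand charges against the 0 overall charge gives an oxidation state of +2 for palladium. Group 10 minus oxidation state 2 gives a d⁸ configuration. A 4d d⁸ ion has a large crystal-field splitting; square planar leaves the high-energy d_{x²−y²} orbital empty and maximises CFSE. → square planar.
For [CuBr(NCS)(py)₂]−: Ligand charges: each bromide is −1; each isothiocyanate is −1; pyridine is neutral. With an overall charge of −1 the copper centre must be in the +1 oxidation state. Copper is a group-11 element; Cu(I) is therefore d¹⁰. A d¹⁰ ion has no crystal-field stabilisation preference between square planar and tetrahedral, so four ligands adopt the sterically favoured tetrahedral geometry. → tetrahedral.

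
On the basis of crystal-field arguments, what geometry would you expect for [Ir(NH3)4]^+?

Ammonia is neutral; balancing the +1 overall charge requires Ir(I).
Iridium is a group-9 element; Ir(I) is therefore d⁸.
With 4 monodentate ligands the coordination number is 4.
A 5d d⁸ ion has a large crystal-field splitting; square planar leaves the high-energy d_{x²−y²} orbital empty and maximises CFSE.

square planar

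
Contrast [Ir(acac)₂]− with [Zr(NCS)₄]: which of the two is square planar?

[Ir(acac)₂]−

For [Ir(acac)₂]−: Summing ligand charges against the −1 overall charge gives an oxidation state of +1 for iridium. Iridium is a group-9 element; Ir(I) is therefore d⁸. A 5d d⁸ ion has a large crystal-field splitting; square planar leaves the high-energy d_{x²−y²} orbital empty and maximises CFSE. → square planar.
For [Zr(NCS)₄]: Each isothiocyanate is −1; balancing the 0 overall charge requires Zr(IV). Zirconium is a group-4 element; Zr(IV) is therefore d⁰. A d⁰ ion has no crystal-field stabilisation preference between square planar and tetrahedral, so four ligands adopt the sterically favoured tetrahedral geometry. → tetrahedral.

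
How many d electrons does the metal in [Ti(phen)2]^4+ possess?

d⁰

Summing ligand charges against the +4 overall charge gives an oxidation state of +4 for titanium.
Group 4 minus oxidation state 4 gives a d⁰ configuration.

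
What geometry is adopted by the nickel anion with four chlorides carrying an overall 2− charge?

Ligand charges: each chloride is −1. With an overall charge of −2 the nickel centre must be in the +2 oxidation state.
Ni sits in group 10, so the d-electron count is 10 − 2 = 8.
With 4 monodentate ligands the coordination number is 4.
Chloride is a weak-field ligand.
With weak-field ligands the CFSE gain from square planar is small, so a 3d d⁸ ion takes the sterically preferred tetrahedral geometry.

tetrahedral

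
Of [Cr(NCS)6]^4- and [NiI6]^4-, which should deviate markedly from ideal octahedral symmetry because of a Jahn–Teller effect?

[Cr(NCS)6]^4-: Summing ligand charges against the −4 overall charge gives an oxidation state of +2 for chromium. Group 6 minus oxidation state 2 gives a d⁴ configuration. Isothiocyanate is a weak-field ligand for a first-row metal, so the complex is high-spin. The t₂g³e_g¹ (high-spin) configuration has an unevenly filled e_g set; the Jahn–Teller theorem predicts a tetragonal distortion (typically axial elongation) to lift the degeneracy.
[NiI6]^4-: Each iodide is −1; balancing the −4 overall charge requires Ni(II). Nickel is a group-10 element; Ni(II) is therefore d⁸. The d⁸ configuration leaves the e_g set evenly filled (or empty) — no strong Jahn–Teller driving force.

[Cr(NCS)6]^4-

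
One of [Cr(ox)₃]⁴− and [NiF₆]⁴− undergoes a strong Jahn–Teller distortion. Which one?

[Cr(ox)₃]⁴−: Each oxalate is −2; balancing the −4 overall charge requires Cr(II). Group 6 minus oxidation state 2 gives a d⁴ configuration. Oxalate is a weak-field ligand for a first-row metal, so the complex is high-spin. The t₂g³e_g¹ (high-spin) configuration has an unevenly filled e_g set; the Jahn–Teller theorem predicts a tetragonal distortion (typically axial elongation) to lift the degeneracy.
[NiF₆]⁴−: Each fluoride is −1; balancing the −4 overall charge requires Ni(II). Ni sits in group 10, so the d-electron count is 10 − 2 = 8. The d⁸ configuration leaves the e_g set evenly filled (or empty) — no strong Jahn–Teller driving force.

[Cr(ox)₃]⁴−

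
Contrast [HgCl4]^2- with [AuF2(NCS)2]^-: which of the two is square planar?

For [HgCl4]^2-: Summing ligand charges against the −2 overall charge gives an oxidation state of +2 for mercury. Hg sits in group 12, so the d-electron count is 12 − 2 = 10. A d¹⁰ ion has no crystal-field stabilisation preference between square planar and tetrahedral, so four ligands adopt the sterically favoured tetrahedral geometry. → tetrahedral.
For [AuF2(NCS)2]^-: Summing ligand charges against the −1 overall charge gives an oxidation state of +3 for gold. Au sits in group 11, so the d-electron count is 11 − 3 = 8. A 5d d⁸ ion has a large crystal-field splitting; square planar leaves the high-energy d_{x²−y²} orbital empty and maximises CFSE. → square planar.

[AuF2(NCS)2]^-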